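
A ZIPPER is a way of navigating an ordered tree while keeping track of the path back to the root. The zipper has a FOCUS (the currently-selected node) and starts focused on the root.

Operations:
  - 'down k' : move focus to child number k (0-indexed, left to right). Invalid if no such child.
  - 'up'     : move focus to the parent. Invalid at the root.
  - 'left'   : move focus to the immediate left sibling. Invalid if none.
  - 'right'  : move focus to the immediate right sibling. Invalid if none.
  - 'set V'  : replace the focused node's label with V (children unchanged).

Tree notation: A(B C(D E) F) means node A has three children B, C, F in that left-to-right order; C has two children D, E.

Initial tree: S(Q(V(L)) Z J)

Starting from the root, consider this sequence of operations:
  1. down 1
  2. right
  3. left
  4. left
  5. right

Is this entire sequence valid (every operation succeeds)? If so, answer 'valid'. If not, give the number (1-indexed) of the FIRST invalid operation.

Step 1 (down 1): focus=Z path=1 depth=1 children=[] left=['Q'] right=['J'] parent=S
Step 2 (right): focus=J path=2 depth=1 children=[] left=['Q', 'Z'] right=[] parent=S
Step 3 (left): focus=Z path=1 depth=1 children=[] left=['Q'] right=['J'] parent=S
Step 4 (left): focus=Q path=0 depth=1 children=['V'] left=[] right=['Z', 'J'] parent=S
Step 5 (right): focus=Z path=1 depth=1 children=[] left=['Q'] right=['J'] parent=S

Answer: valid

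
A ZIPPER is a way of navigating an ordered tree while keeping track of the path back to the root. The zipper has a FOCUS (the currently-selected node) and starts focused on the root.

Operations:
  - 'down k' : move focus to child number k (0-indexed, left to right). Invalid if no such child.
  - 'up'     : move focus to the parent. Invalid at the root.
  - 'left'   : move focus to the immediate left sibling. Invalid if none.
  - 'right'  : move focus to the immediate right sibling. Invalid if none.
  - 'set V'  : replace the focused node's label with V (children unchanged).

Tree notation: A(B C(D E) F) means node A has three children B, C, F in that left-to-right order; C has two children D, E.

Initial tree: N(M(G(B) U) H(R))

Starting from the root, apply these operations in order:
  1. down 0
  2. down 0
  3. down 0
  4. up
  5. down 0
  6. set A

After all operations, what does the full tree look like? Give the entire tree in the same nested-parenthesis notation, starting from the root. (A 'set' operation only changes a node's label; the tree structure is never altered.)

Answer: N(M(G(A) U) H(R))

Derivation:
Step 1 (down 0): focus=M path=0 depth=1 children=['G', 'U'] left=[] right=['H'] parent=N
Step 2 (down 0): focus=G path=0/0 depth=2 children=['B'] left=[] right=['U'] parent=M
Step 3 (down 0): focus=B path=0/0/0 depth=3 children=[] left=[] right=[] parent=G
Step 4 (up): focus=G path=0/0 depth=2 children=['B'] left=[] right=['U'] parent=M
Step 5 (down 0): focus=B path=0/0/0 depth=3 children=[] left=[] right=[] parent=G
Step 6 (set A): focus=A path=0/0/0 depth=3 children=[] left=[] right=[] parent=G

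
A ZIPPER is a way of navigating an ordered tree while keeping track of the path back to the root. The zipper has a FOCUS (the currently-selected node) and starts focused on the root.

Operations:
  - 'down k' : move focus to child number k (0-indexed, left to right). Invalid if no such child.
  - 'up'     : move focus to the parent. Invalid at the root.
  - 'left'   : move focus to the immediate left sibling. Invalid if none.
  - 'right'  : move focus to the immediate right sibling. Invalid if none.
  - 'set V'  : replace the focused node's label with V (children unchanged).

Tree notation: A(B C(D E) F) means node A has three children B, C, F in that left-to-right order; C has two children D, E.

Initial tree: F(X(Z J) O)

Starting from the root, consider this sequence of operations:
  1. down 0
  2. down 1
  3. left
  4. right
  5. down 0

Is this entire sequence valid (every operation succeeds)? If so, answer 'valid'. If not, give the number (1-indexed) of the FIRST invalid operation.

Answer: 5

Derivation:
Step 1 (down 0): focus=X path=0 depth=1 children=['Z', 'J'] left=[] right=['O'] parent=F
Step 2 (down 1): focus=J path=0/1 depth=2 children=[] left=['Z'] right=[] parent=X
Step 3 (left): focus=Z path=0/0 depth=2 children=[] left=[] right=['J'] parent=X
Step 4 (right): focus=J path=0/1 depth=2 children=[] left=['Z'] right=[] parent=X
Step 5 (down 0): INVALID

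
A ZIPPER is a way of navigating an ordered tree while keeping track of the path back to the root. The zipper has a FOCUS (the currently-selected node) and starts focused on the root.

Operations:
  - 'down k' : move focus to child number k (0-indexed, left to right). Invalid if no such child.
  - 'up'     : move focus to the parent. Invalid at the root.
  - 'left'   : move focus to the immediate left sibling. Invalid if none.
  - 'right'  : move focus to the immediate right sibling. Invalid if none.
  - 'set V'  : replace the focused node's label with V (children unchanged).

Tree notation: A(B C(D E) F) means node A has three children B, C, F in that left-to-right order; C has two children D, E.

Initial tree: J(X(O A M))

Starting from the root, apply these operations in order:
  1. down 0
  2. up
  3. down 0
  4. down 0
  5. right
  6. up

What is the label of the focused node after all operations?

Step 1 (down 0): focus=X path=0 depth=1 children=['O', 'A', 'M'] left=[] right=[] parent=J
Step 2 (up): focus=J path=root depth=0 children=['X'] (at root)
Step 3 (down 0): focus=X path=0 depth=1 children=['O', 'A', 'M'] left=[] right=[] parent=J
Step 4 (down 0): focus=O path=0/0 depth=2 children=[] left=[] right=['A', 'M'] parent=X
Step 5 (right): focus=A path=0/1 depth=2 children=[] left=['O'] right=['M'] parent=X
Step 6 (up): focus=X path=0 depth=1 children=['O', 'A', 'M'] left=[] right=[] parent=J

Answer: X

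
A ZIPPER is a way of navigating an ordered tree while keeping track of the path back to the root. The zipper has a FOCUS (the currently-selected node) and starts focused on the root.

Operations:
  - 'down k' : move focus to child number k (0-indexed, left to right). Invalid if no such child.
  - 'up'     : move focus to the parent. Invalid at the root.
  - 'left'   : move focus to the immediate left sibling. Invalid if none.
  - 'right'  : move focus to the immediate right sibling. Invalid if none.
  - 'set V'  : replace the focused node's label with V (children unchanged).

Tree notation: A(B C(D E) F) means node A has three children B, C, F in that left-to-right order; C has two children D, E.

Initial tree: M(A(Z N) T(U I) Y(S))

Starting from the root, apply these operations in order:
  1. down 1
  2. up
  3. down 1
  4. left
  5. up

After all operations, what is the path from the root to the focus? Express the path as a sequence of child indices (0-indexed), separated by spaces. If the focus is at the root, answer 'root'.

Step 1 (down 1): focus=T path=1 depth=1 children=['U', 'I'] left=['A'] right=['Y'] parent=M
Step 2 (up): focus=M path=root depth=0 children=['A', 'T', 'Y'] (at root)
Step 3 (down 1): focus=T path=1 depth=1 children=['U', 'I'] left=['A'] right=['Y'] parent=M
Step 4 (left): focus=A path=0 depth=1 children=['Z', 'N'] left=[] right=['T', 'Y'] parent=M
Step 5 (up): focus=M path=root depth=0 children=['A', 'T', 'Y'] (at root)

Answer: root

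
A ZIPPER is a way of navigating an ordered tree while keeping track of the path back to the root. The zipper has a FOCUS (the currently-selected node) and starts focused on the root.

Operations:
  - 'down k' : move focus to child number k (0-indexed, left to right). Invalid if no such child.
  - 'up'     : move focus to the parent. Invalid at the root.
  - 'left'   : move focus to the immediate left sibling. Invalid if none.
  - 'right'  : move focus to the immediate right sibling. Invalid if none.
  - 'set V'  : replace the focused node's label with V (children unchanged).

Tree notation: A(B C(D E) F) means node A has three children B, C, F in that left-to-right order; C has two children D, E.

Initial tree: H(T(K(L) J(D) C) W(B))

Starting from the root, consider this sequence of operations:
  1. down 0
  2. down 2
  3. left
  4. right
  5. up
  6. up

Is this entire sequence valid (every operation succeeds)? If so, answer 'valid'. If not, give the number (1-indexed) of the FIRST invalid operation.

Answer: valid

Derivation:
Step 1 (down 0): focus=T path=0 depth=1 children=['K', 'J', 'C'] left=[] right=['W'] parent=H
Step 2 (down 2): focus=C path=0/2 depth=2 children=[] left=['K', 'J'] right=[] parent=T
Step 3 (left): focus=J path=0/1 depth=2 children=['D'] left=['K'] right=['C'] parent=T
Step 4 (right): focus=C path=0/2 depth=2 children=[] left=['K', 'J'] right=[] parent=T
Step 5 (up): focus=T path=0 depth=1 children=['K', 'J', 'C'] left=[] right=['W'] parent=H
Step 6 (up): focus=H path=root depth=0 children=['T', 'W'] (at root)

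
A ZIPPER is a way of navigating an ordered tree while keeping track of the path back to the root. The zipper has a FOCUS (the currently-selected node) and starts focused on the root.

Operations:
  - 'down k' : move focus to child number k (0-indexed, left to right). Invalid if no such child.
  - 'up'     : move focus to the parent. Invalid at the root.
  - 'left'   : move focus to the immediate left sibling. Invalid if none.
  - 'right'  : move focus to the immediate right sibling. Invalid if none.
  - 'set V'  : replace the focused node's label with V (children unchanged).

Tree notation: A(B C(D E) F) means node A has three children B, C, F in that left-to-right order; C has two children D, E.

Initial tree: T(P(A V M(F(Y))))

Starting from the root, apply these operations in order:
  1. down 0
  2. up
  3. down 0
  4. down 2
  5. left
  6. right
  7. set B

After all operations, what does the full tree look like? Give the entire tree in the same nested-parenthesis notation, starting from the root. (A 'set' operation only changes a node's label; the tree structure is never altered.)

Step 1 (down 0): focus=P path=0 depth=1 children=['A', 'V', 'M'] left=[] right=[] parent=T
Step 2 (up): focus=T path=root depth=0 children=['P'] (at root)
Step 3 (down 0): focus=P path=0 depth=1 children=['A', 'V', 'M'] left=[] right=[] parent=T
Step 4 (down 2): focus=M path=0/2 depth=2 children=['F'] left=['A', 'V'] right=[] parent=P
Step 5 (left): focus=V path=0/1 depth=2 children=[] left=['A'] right=['M'] parent=P
Step 6 (right): focus=M path=0/2 depth=2 children=['F'] left=['A', 'V'] right=[] parent=P
Step 7 (set B): focus=B path=0/2 depth=2 children=['F'] left=['A', 'V'] right=[] parent=P

Answer: T(P(A V B(F(Y))))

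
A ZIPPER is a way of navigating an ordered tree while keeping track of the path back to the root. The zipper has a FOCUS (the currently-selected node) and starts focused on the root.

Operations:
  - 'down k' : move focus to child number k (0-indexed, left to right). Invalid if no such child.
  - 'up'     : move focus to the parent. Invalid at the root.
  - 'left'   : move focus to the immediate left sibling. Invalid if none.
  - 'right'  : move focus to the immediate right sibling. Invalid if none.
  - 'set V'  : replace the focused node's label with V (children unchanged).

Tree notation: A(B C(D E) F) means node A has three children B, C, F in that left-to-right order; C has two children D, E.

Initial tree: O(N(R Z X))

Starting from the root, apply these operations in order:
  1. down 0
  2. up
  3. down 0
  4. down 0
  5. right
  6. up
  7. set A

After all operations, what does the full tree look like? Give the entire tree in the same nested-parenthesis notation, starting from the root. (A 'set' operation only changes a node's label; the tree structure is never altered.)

Answer: O(A(R Z X))

Derivation:
Step 1 (down 0): focus=N path=0 depth=1 children=['R', 'Z', 'X'] left=[] right=[] parent=O
Step 2 (up): focus=O path=root depth=0 children=['N'] (at root)
Step 3 (down 0): focus=N path=0 depth=1 children=['R', 'Z', 'X'] left=[] right=[] parent=O
Step 4 (down 0): focus=R path=0/0 depth=2 children=[] left=[] right=['Z', 'X'] parent=N
Step 5 (right): focus=Z path=0/1 depth=2 children=[] left=['R'] right=['X'] parent=N
Step 6 (up): focus=N path=0 depth=1 children=['R', 'Z', 'X'] left=[] right=[] parent=O
Step 7 (set A): focus=A path=0 depth=1 children=['R', 'Z', 'X'] left=[] right=[] parent=O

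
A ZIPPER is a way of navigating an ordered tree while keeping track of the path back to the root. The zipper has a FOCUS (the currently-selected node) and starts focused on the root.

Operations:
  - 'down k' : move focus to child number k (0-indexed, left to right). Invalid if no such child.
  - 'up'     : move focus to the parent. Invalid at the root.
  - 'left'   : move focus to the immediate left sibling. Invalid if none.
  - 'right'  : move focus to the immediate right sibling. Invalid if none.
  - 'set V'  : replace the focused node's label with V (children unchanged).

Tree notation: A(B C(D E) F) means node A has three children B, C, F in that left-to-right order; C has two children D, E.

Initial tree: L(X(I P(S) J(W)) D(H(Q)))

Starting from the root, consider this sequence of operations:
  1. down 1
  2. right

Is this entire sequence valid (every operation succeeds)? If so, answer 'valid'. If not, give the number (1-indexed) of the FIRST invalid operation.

Answer: 2

Derivation:
Step 1 (down 1): focus=D path=1 depth=1 children=['H'] left=['X'] right=[] parent=L
Step 2 (right): INVALID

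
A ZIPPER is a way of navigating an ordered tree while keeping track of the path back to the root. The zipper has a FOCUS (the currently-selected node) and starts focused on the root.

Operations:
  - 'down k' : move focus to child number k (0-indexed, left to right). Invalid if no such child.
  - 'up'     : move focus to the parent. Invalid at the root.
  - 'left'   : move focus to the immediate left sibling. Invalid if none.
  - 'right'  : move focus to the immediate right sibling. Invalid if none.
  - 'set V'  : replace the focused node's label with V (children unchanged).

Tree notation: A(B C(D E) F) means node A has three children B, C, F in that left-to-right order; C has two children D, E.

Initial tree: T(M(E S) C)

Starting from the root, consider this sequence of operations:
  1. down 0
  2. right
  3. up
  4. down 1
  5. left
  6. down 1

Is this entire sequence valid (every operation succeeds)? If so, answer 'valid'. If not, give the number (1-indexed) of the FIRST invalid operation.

Step 1 (down 0): focus=M path=0 depth=1 children=['E', 'S'] left=[] right=['C'] parent=T
Step 2 (right): focus=C path=1 depth=1 children=[] left=['M'] right=[] parent=T
Step 3 (up): focus=T path=root depth=0 children=['M', 'C'] (at root)
Step 4 (down 1): focus=C path=1 depth=1 children=[] left=['M'] right=[] parent=T
Step 5 (left): focus=M path=0 depth=1 children=['E', 'S'] left=[] right=['C'] parent=T
Step 6 (down 1): focus=S path=0/1 depth=2 children=[] left=['E'] right=[] parent=M

Answer: valid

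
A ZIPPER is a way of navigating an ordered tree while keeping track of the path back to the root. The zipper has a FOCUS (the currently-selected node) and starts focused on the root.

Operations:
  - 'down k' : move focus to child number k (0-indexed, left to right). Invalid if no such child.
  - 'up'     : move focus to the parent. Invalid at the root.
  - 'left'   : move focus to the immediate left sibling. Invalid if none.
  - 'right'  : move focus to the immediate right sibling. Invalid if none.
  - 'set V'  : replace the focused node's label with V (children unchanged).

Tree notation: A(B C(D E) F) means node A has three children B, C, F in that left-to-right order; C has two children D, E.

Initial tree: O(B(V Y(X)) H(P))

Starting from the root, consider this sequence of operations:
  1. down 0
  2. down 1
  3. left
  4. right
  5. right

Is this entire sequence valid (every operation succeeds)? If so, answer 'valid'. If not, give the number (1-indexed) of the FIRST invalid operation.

Answer: 5

Derivation:
Step 1 (down 0): focus=B path=0 depth=1 children=['V', 'Y'] left=[] right=['H'] parent=O
Step 2 (down 1): focus=Y path=0/1 depth=2 children=['X'] left=['V'] right=[] parent=B
Step 3 (left): focus=V path=0/0 depth=2 children=[] left=[] right=['Y'] parent=B
Step 4 (right): focus=Y path=0/1 depth=2 children=['X'] left=['V'] right=[] parent=B
Step 5 (right): INVALID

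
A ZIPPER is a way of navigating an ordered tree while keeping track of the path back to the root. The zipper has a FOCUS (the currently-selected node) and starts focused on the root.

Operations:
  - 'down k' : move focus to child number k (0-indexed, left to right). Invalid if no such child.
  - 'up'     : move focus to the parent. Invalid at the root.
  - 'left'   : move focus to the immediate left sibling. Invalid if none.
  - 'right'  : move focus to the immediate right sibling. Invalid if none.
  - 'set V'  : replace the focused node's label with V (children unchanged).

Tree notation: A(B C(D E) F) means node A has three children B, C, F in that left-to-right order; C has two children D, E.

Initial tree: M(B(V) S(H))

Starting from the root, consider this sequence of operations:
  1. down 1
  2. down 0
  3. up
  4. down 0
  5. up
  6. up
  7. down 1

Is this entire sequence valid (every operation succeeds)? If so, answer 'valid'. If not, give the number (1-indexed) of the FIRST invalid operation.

Answer: valid

Derivation:
Step 1 (down 1): focus=S path=1 depth=1 children=['H'] left=['B'] right=[] parent=M
Step 2 (down 0): focus=H path=1/0 depth=2 children=[] left=[] right=[] parent=S
Step 3 (up): focus=S path=1 depth=1 children=['H'] left=['B'] right=[] parent=M
Step 4 (down 0): focus=H path=1/0 depth=2 children=[] left=[] right=[] parent=S
Step 5 (up): focus=S path=1 depth=1 children=['H'] left=['B'] right=[] parent=M
Step 6 (up): focus=M path=root depth=0 children=['B', 'S'] (at root)
Step 7 (down 1): focus=S path=1 depth=1 children=['H'] left=['B'] right=[] parent=M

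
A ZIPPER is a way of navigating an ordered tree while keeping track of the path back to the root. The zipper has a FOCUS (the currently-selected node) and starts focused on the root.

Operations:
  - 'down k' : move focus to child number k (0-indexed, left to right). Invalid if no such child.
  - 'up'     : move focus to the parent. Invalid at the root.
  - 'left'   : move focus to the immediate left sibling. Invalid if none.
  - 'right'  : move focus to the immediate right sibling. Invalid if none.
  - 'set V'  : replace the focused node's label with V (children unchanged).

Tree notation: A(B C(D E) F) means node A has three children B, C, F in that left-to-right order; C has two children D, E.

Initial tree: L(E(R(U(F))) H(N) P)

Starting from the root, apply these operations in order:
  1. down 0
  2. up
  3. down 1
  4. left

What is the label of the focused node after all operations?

Step 1 (down 0): focus=E path=0 depth=1 children=['R'] left=[] right=['H', 'P'] parent=L
Step 2 (up): focus=L path=root depth=0 children=['E', 'H', 'P'] (at root)
Step 3 (down 1): focus=H path=1 depth=1 children=['N'] left=['E'] right=['P'] parent=L
Step 4 (left): focus=E path=0 depth=1 children=['R'] left=[] right=['H', 'P'] parent=L

Answer: E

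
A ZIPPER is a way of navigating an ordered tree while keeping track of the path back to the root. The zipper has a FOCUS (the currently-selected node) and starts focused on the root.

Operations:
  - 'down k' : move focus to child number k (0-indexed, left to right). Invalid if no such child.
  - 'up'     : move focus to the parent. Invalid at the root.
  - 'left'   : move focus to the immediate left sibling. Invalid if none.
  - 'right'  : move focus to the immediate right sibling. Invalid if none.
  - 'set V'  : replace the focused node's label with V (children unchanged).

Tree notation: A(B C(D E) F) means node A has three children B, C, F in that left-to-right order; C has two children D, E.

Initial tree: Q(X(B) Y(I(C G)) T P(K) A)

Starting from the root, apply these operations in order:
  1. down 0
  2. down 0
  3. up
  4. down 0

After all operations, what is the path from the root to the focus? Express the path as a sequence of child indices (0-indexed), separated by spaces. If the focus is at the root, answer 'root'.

Answer: 0 0

Derivation:
Step 1 (down 0): focus=X path=0 depth=1 children=['B'] left=[] right=['Y', 'T', 'P', 'A'] parent=Q
Step 2 (down 0): focus=B path=0/0 depth=2 children=[] left=[] right=[] parent=X
Step 3 (up): focus=X path=0 depth=1 children=['B'] left=[] right=['Y', 'T', 'P', 'A'] parent=Q
Step 4 (down 0): focus=B path=0/0 depth=2 children=[] left=[] right=[] parent=X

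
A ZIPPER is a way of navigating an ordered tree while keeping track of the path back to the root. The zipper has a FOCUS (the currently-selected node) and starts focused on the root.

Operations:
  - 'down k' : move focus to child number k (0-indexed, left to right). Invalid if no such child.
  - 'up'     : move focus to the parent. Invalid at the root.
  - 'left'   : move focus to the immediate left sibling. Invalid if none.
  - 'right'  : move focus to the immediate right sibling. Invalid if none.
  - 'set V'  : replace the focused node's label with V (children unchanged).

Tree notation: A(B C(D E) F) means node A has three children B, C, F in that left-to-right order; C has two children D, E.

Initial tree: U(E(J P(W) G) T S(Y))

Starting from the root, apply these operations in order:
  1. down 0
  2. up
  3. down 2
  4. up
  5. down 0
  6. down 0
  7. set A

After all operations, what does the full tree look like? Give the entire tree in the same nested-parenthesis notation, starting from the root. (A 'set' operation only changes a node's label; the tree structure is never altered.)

Step 1 (down 0): focus=E path=0 depth=1 children=['J', 'P', 'G'] left=[] right=['T', 'S'] parent=U
Step 2 (up): focus=U path=root depth=0 children=['E', 'T', 'S'] (at root)
Step 3 (down 2): focus=S path=2 depth=1 children=['Y'] left=['E', 'T'] right=[] parent=U
Step 4 (up): focus=U path=root depth=0 children=['E', 'T', 'S'] (at root)
Step 5 (down 0): focus=E path=0 depth=1 children=['J', 'P', 'G'] left=[] right=['T', 'S'] parent=U
Step 6 (down 0): focus=J path=0/0 depth=2 children=[] left=[] right=['P', 'G'] parent=E
Step 7 (set A): focus=A path=0/0 depth=2 children=[] left=[] right=['P', 'G'] parent=E

Answer: U(E(A P(W) G) T S(Y))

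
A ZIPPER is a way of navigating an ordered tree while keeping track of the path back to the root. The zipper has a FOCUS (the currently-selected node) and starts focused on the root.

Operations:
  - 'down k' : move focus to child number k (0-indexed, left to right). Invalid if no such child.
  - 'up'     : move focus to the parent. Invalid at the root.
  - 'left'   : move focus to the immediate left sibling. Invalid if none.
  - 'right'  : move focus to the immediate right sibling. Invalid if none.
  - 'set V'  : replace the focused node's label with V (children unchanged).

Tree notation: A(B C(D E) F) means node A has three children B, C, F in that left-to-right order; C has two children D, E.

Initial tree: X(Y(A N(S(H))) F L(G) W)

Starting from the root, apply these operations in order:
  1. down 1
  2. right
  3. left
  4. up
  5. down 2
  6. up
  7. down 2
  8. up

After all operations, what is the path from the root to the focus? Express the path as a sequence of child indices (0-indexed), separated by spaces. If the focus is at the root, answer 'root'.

Step 1 (down 1): focus=F path=1 depth=1 children=[] left=['Y'] right=['L', 'W'] parent=X
Step 2 (right): focus=L path=2 depth=1 children=['G'] left=['Y', 'F'] right=['W'] parent=X
Step 3 (left): focus=F path=1 depth=1 children=[] left=['Y'] right=['L', 'W'] parent=X
Step 4 (up): focus=X path=root depth=0 children=['Y', 'F', 'L', 'W'] (at root)
Step 5 (down 2): focus=L path=2 depth=1 children=['G'] left=['Y', 'F'] right=['W'] parent=X
Step 6 (up): focus=X path=root depth=0 children=['Y', 'F', 'L', 'W'] (at root)
Step 7 (down 2): focus=L path=2 depth=1 children=['G'] left=['Y', 'F'] right=['W'] parent=X
Step 8 (up): focus=X path=root depth=0 children=['Y', 'F', 'L', 'W'] (at root)

Answer: root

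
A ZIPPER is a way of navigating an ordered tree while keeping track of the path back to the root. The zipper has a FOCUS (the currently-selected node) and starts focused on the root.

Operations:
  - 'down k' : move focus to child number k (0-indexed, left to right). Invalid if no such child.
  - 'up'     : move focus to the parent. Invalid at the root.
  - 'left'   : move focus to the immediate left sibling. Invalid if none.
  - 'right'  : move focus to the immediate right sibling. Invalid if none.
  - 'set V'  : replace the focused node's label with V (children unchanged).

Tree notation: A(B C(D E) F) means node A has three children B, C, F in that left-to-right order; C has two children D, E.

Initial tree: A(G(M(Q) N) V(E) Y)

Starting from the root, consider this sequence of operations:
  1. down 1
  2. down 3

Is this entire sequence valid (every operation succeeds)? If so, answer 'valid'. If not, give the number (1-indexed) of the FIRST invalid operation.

Step 1 (down 1): focus=V path=1 depth=1 children=['E'] left=['G'] right=['Y'] parent=A
Step 2 (down 3): INVALID

Answer: 2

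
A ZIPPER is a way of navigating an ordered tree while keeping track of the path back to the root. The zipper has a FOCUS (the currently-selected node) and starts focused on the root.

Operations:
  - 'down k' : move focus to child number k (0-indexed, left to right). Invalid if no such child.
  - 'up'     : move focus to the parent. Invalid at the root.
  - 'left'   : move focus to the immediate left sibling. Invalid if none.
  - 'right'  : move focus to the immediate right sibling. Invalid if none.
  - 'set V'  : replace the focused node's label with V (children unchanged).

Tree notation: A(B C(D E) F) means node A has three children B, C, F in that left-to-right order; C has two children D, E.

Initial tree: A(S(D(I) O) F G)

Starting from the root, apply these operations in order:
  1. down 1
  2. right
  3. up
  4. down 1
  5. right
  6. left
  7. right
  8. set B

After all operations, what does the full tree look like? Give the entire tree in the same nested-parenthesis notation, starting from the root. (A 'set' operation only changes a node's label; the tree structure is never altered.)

Answer: A(S(D(I) O) F B)

Derivation:
Step 1 (down 1): focus=F path=1 depth=1 children=[] left=['S'] right=['G'] parent=A
Step 2 (right): focus=G path=2 depth=1 children=[] left=['S', 'F'] right=[] parent=A
Step 3 (up): focus=A path=root depth=0 children=['S', 'F', 'G'] (at root)
Step 4 (down 1): focus=F path=1 depth=1 children=[] left=['S'] right=['G'] parent=A
Step 5 (right): focus=G path=2 depth=1 children=[] left=['S', 'F'] right=[] parent=A
Step 6 (left): focus=F path=1 depth=1 children=[] left=['S'] right=['G'] parent=A
Step 7 (right): focus=G path=2 depth=1 children=[] left=['S', 'F'] right=[] parent=A
Step 8 (set B): focus=B path=2 depth=1 children=[] left=['S', 'F'] right=[] parent=A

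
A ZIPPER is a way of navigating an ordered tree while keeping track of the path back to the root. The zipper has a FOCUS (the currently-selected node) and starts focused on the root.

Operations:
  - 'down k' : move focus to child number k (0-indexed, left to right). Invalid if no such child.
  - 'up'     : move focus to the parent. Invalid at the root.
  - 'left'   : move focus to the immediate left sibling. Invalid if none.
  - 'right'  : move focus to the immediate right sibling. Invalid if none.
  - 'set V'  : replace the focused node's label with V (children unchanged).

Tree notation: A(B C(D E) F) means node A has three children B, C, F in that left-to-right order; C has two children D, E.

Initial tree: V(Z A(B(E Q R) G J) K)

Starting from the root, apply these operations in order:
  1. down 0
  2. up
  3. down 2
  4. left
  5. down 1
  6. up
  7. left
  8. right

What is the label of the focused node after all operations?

Step 1 (down 0): focus=Z path=0 depth=1 children=[] left=[] right=['A', 'K'] parent=V
Step 2 (up): focus=V path=root depth=0 children=['Z', 'A', 'K'] (at root)
Step 3 (down 2): focus=K path=2 depth=1 children=[] left=['Z', 'A'] right=[] parent=V
Step 4 (left): focus=A path=1 depth=1 children=['B', 'G', 'J'] left=['Z'] right=['K'] parent=V
Step 5 (down 1): focus=G path=1/1 depth=2 children=[] left=['B'] right=['J'] parent=A
Step 6 (up): focus=A path=1 depth=1 children=['B', 'G', 'J'] left=['Z'] right=['K'] parent=V
Step 7 (left): focus=Z path=0 depth=1 children=[] left=[] right=['A', 'K'] parent=V
Step 8 (right): focus=A path=1 depth=1 children=['B', 'G', 'J'] left=['Z'] right=['K'] parent=V

Answer: A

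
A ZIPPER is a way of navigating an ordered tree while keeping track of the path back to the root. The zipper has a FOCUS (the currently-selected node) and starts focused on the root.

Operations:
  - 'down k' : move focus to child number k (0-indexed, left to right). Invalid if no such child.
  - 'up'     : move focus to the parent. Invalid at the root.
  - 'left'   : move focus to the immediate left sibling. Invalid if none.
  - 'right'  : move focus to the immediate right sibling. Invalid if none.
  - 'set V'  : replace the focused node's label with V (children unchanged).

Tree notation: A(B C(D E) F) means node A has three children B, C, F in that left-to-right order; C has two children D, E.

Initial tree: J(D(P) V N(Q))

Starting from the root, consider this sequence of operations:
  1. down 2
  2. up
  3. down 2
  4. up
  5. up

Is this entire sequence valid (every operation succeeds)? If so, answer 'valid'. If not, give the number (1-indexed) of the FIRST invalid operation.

Step 1 (down 2): focus=N path=2 depth=1 children=['Q'] left=['D', 'V'] right=[] parent=J
Step 2 (up): focus=J path=root depth=0 children=['D', 'V', 'N'] (at root)
Step 3 (down 2): focus=N path=2 depth=1 children=['Q'] left=['D', 'V'] right=[] parent=J
Step 4 (up): focus=J path=root depth=0 children=['D', 'V', 'N'] (at root)
Step 5 (up): INVALID

Answer: 5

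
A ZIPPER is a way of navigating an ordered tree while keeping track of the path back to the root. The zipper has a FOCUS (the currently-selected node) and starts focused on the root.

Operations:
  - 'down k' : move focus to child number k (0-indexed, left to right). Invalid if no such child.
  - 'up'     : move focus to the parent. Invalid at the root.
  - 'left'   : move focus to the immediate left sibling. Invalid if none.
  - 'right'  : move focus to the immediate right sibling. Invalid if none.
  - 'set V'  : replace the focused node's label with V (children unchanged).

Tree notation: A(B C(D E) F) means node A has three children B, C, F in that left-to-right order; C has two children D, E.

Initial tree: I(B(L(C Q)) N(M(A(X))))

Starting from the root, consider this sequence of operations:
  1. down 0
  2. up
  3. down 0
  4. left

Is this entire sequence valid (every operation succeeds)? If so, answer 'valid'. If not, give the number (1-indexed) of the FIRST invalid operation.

Answer: 4

Derivation:
Step 1 (down 0): focus=B path=0 depth=1 children=['L'] left=[] right=['N'] parent=I
Step 2 (up): focus=I path=root depth=0 children=['B', 'N'] (at root)
Step 3 (down 0): focus=B path=0 depth=1 children=['L'] left=[] right=['N'] parent=I
Step 4 (left): INVALID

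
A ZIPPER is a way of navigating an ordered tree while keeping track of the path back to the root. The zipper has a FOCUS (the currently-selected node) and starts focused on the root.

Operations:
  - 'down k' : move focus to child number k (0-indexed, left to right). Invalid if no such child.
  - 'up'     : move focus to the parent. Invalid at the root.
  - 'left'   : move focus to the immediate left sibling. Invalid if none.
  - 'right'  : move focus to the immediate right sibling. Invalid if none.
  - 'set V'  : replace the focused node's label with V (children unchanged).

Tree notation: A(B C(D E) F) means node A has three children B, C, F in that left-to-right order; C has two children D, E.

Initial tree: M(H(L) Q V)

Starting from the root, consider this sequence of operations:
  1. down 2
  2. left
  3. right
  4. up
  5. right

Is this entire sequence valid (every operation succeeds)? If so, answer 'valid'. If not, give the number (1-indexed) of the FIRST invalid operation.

Answer: 5

Derivation:
Step 1 (down 2): focus=V path=2 depth=1 children=[] left=['H', 'Q'] right=[] parent=M
Step 2 (left): focus=Q path=1 depth=1 children=[] left=['H'] right=['V'] parent=M
Step 3 (right): focus=V path=2 depth=1 children=[] left=['H', 'Q'] right=[] parent=M
Step 4 (up): focus=M path=root depth=0 children=['H', 'Q', 'V'] (at root)
Step 5 (right): INVALID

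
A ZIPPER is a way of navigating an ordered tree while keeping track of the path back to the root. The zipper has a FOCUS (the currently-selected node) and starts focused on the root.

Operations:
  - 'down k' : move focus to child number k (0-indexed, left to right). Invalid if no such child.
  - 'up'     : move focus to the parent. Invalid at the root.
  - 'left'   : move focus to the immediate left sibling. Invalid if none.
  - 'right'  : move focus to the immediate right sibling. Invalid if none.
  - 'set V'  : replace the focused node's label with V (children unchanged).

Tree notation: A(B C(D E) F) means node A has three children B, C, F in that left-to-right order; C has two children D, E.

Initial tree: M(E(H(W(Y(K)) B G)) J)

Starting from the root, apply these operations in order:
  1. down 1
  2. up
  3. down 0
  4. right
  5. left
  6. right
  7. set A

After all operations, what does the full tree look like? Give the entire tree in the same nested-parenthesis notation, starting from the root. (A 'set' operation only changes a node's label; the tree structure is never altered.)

Answer: M(E(H(W(Y(K)) B G)) A)

Derivation:
Step 1 (down 1): focus=J path=1 depth=1 children=[] left=['E'] right=[] parent=M
Step 2 (up): focus=M path=root depth=0 children=['E', 'J'] (at root)
Step 3 (down 0): focus=E path=0 depth=1 children=['H'] left=[] right=['J'] parent=M
Step 4 (right): focus=J path=1 depth=1 children=[] left=['E'] right=[] parent=M
Step 5 (left): focus=E path=0 depth=1 children=['H'] left=[] right=['J'] parent=M
Step 6 (right): focus=J path=1 depth=1 children=[] left=['E'] right=[] parent=M
Step 7 (set A): focus=A path=1 depth=1 children=[] left=['E'] right=[] parent=M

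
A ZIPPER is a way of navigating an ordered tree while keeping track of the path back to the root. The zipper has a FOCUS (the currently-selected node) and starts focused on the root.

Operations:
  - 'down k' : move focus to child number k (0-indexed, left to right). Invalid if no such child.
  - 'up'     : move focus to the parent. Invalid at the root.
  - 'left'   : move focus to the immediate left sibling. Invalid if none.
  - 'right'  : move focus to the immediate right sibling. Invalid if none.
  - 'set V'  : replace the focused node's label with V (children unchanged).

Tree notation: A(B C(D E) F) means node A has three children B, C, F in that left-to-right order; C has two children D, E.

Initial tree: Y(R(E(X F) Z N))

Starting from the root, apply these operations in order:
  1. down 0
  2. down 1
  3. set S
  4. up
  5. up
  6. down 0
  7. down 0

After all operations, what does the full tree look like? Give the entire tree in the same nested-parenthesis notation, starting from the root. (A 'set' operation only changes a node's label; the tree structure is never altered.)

Answer: Y(R(E(X F) S N))

Derivation:
Step 1 (down 0): focus=R path=0 depth=1 children=['E', 'Z', 'N'] left=[] right=[] parent=Y
Step 2 (down 1): focus=Z path=0/1 depth=2 children=[] left=['E'] right=['N'] parent=R
Step 3 (set S): focus=S path=0/1 depth=2 children=[] left=['E'] right=['N'] parent=R
Step 4 (up): focus=R path=0 depth=1 children=['E', 'S', 'N'] left=[] right=[] parent=Y
Step 5 (up): focus=Y path=root depth=0 children=['R'] (at root)
Step 6 (down 0): focus=R path=0 depth=1 children=['E', 'S', 'N'] left=[] right=[] parent=Y
Step 7 (down 0): focus=E path=0/0 depth=2 children=['X', 'F'] left=[] right=['S', 'N'] parent=R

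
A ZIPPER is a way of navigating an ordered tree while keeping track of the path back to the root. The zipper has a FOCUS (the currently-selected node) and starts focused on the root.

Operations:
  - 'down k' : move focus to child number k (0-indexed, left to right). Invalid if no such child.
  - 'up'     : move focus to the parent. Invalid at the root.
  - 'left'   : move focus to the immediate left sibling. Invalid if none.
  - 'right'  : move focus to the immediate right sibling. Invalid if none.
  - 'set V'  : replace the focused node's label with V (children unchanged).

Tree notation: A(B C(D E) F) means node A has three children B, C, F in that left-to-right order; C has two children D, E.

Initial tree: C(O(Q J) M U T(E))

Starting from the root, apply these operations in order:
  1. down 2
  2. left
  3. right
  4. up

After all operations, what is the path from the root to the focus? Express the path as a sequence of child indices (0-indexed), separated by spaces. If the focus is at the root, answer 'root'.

Answer: root

Derivation:
Step 1 (down 2): focus=U path=2 depth=1 children=[] left=['O', 'M'] right=['T'] parent=C
Step 2 (left): focus=M path=1 depth=1 children=[] left=['O'] right=['U', 'T'] parent=C
Step 3 (right): focus=U path=2 depth=1 children=[] left=['O', 'M'] right=['T'] parent=C
Step 4 (up): focus=C path=root depth=0 children=['O', 'M', 'U', 'T'] (at root)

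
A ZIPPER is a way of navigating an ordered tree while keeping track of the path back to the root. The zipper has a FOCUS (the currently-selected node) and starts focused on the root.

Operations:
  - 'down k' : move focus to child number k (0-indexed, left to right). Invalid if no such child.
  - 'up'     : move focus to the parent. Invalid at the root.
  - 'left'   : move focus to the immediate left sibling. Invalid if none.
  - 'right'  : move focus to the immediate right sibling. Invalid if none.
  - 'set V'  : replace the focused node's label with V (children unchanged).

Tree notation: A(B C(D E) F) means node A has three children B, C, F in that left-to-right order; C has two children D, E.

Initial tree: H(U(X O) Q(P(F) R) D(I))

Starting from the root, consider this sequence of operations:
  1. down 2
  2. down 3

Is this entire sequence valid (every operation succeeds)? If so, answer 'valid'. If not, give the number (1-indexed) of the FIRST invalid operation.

Answer: 2

Derivation:
Step 1 (down 2): focus=D path=2 depth=1 children=['I'] left=['U', 'Q'] right=[] parent=H
Step 2 (down 3): INVALID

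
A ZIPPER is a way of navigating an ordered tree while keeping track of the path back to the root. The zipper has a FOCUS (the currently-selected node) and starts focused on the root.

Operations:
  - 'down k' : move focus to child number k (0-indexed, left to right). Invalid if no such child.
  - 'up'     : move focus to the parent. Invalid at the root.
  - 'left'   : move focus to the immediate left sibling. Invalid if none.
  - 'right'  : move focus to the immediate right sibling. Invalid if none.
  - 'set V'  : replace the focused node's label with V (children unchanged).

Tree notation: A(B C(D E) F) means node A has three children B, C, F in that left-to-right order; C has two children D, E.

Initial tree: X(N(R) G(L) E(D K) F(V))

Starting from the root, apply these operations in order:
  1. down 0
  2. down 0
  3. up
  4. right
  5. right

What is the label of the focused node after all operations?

Answer: E

Derivation:
Step 1 (down 0): focus=N path=0 depth=1 children=['R'] left=[] right=['G', 'E', 'F'] parent=X
Step 2 (down 0): focus=R path=0/0 depth=2 children=[] left=[] right=[] parent=N
Step 3 (up): focus=N path=0 depth=1 children=['R'] left=[] right=['G', 'E', 'F'] parent=X
Step 4 (right): focus=G path=1 depth=1 children=['L'] left=['N'] right=['E', 'F'] parent=X
Step 5 (right): focus=E path=2 depth=1 children=['D', 'K'] left=['N', 'G'] right=['F'] parent=X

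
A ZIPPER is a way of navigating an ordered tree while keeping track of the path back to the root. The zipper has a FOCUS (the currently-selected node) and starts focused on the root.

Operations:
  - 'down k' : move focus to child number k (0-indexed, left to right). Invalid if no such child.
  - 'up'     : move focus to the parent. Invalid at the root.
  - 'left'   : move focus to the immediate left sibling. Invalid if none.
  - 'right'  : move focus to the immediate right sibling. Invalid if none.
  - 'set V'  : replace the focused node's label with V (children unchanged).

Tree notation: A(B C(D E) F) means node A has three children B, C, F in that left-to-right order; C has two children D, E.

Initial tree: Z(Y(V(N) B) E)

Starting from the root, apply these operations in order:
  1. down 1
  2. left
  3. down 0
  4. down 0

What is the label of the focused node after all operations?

Step 1 (down 1): focus=E path=1 depth=1 children=[] left=['Y'] right=[] parent=Z
Step 2 (left): focus=Y path=0 depth=1 children=['V', 'B'] left=[] right=['E'] parent=Z
Step 3 (down 0): focus=V path=0/0 depth=2 children=['N'] left=[] right=['B'] parent=Y
Step 4 (down 0): focus=N path=0/0/0 depth=3 children=[] left=[] right=[] parent=V

Answer: N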